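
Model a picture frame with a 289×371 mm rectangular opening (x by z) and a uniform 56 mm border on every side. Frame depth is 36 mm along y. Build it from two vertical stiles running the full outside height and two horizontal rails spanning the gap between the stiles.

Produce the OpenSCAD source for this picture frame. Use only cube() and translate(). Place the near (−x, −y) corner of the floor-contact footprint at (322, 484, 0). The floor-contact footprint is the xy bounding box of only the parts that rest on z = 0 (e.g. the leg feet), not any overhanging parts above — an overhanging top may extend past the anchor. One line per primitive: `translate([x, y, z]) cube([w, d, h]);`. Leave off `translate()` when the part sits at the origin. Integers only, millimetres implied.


translate([322, 484, 0]) cube([56, 36, 483]);
translate([667, 484, 0]) cube([56, 36, 483]);
translate([378, 484, 0]) cube([289, 36, 56]);
translate([378, 484, 427]) cube([289, 36, 56]);


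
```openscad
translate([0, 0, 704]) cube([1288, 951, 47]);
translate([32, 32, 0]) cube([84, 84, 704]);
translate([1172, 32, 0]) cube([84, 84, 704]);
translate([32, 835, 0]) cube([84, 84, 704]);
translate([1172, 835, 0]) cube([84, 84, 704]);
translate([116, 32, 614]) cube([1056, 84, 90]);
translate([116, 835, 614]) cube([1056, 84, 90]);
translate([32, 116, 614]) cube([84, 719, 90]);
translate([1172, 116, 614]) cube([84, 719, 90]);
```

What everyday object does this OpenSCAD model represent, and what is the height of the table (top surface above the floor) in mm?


A table. The table height is 751 mm.

A 1288×951×47 slab sits at z = 704 on four 84 mm square posts — a table. The top surface is at 704 + 47 = 751 mm.


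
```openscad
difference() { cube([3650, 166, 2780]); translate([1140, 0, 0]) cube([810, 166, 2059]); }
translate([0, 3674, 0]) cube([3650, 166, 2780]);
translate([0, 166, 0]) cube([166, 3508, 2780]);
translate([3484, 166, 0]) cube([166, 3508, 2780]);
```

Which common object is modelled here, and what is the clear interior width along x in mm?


A single room. The interior width is 3318 mm.

Four walls enclosing a rectangle with a door in the front wall — a room. Outside width 3650 minus two 166 mm walls gives 3318 mm.


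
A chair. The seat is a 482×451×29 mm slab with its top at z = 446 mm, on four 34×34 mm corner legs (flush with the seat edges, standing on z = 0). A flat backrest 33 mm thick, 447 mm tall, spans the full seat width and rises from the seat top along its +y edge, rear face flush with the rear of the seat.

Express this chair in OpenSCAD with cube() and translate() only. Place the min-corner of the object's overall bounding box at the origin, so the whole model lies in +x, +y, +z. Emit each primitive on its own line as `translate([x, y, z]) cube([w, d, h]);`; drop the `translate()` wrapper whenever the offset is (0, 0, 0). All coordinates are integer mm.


// leg_h = 446 - 29 = 417
translate([0, 0, 417]) cube([482, 451, 29]);
cube([34, 34, 417]);
translate([448, 0, 0]) cube([34, 34, 417]);
translate([0, 417, 0]) cube([34, 34, 417]);
translate([448, 417, 0]) cube([34, 34, 417]);
translate([0, 418, 446]) cube([482, 33, 447]);


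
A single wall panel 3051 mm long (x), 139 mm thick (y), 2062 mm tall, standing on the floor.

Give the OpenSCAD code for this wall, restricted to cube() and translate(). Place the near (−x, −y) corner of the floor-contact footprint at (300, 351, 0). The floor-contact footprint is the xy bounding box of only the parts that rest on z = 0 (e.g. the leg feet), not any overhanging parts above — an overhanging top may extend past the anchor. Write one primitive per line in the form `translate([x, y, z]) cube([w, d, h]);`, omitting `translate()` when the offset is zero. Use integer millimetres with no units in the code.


translate([300, 351, 0]) cube([3051, 139, 2062]);


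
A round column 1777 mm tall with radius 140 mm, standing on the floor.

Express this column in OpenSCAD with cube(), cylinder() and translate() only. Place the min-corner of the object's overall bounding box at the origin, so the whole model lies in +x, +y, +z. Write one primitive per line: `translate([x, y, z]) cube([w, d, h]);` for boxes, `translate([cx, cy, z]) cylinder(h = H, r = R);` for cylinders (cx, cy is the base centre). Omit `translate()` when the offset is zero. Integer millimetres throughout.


translate([140, 140, 0]) cylinder(h = 1777, r = 140);


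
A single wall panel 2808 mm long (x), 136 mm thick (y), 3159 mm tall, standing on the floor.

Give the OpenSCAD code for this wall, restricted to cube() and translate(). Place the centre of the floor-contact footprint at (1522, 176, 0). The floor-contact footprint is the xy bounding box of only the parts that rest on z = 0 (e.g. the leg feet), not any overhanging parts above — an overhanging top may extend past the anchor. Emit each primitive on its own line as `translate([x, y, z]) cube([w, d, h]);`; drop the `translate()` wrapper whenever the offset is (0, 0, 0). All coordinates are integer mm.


translate([118, 108, 0]) cube([2808, 136, 3159]);


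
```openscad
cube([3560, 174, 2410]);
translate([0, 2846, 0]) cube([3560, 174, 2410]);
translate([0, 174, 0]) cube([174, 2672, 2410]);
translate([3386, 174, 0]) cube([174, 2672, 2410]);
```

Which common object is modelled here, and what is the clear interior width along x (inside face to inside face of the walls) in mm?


A house (or room) frame. The interior width is 3212 mm.

Four 2410 mm walls enclosing a rectangle with no floor or roof — a room or house frame. Outside width is 3560 mm and wall thickness is 174 mm, so the interior width is 3560 − 2 × 174 = 3212 mm.


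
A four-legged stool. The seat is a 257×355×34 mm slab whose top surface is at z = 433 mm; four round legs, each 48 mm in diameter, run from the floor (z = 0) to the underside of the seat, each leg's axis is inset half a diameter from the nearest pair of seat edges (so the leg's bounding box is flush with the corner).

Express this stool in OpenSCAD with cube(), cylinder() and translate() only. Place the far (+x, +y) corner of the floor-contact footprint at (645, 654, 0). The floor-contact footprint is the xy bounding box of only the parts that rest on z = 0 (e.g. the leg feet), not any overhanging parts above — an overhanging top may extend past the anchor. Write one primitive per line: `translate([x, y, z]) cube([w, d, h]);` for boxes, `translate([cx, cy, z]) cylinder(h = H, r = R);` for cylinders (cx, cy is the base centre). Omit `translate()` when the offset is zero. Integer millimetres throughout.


// leg_h = 433 - 34 = 399
translate([388, 299, 399]) cube([257, 355, 34]);
translate([412, 323, 0]) cylinder(h = 399, r = 24);
translate([621, 323, 0]) cylinder(h = 399, r = 24);
translate([412, 630, 0]) cylinder(h = 399, r = 24);
translate([621, 630, 0]) cylinder(h = 399, r = 24);


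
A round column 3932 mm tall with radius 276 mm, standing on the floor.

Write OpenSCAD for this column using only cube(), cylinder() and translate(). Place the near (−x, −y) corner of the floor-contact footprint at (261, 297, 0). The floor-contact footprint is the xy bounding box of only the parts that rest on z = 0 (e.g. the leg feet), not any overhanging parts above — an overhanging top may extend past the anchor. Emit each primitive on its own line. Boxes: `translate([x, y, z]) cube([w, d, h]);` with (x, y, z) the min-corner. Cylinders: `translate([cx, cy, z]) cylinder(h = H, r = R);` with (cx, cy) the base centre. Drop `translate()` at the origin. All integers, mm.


translate([537, 573, 0]) cylinder(h = 3932, r = 276);


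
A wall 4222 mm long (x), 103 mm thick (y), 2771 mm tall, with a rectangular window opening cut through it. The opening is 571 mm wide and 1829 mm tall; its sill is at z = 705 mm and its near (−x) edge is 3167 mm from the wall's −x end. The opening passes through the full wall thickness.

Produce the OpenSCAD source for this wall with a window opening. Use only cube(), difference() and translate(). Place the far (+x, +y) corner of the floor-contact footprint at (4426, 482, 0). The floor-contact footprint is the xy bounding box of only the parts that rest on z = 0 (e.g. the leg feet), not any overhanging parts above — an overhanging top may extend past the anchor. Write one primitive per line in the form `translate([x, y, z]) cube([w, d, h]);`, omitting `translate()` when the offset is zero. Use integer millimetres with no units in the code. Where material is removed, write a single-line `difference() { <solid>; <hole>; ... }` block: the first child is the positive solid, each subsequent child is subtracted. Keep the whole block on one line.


difference() { translate([204, 379, 0]) cube([4222, 103, 2771]); translate([3371, 379, 705]) cube([571, 103, 1829]); }


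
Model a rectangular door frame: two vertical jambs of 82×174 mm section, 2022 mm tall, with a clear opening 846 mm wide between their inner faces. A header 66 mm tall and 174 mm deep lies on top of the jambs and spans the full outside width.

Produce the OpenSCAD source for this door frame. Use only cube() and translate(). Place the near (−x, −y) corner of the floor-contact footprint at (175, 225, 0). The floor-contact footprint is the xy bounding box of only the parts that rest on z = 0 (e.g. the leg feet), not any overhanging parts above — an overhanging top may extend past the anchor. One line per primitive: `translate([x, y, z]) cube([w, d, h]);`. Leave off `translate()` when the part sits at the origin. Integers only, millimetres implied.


translate([175, 225, 0]) cube([82, 174, 2022]);
translate([1103, 225, 0]) cube([82, 174, 2022]);
translate([175, 225, 2022]) cube([1010, 174, 66]);


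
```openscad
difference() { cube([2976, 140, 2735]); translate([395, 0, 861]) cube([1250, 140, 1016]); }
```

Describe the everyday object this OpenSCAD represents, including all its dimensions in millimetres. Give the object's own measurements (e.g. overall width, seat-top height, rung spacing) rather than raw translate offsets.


A wall 2976 mm long (x), 140 mm thick (y), 2735 mm tall, with a rectangular window opening cut through it. The opening is 1250 mm wide and 1016 mm tall; its sill is at z = 861 mm and its near (−x) edge is 395 mm from the wall's −x end. The opening passes through the full wall thickness.


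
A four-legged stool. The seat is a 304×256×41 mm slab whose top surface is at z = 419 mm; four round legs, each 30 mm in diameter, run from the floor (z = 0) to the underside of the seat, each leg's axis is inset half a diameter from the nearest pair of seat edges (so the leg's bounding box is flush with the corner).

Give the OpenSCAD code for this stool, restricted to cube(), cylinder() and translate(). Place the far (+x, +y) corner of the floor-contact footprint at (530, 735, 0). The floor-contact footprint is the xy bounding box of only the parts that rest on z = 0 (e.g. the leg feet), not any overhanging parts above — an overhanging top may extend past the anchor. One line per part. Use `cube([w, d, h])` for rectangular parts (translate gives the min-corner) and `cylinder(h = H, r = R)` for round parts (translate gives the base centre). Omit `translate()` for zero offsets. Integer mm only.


translate([226, 479, 378]) cube([304, 256, 41]);
translate([241, 494, 0]) cylinder(h = 378, r = 15);
translate([515, 494, 0]) cylinder(h = 378, r = 15);
translate([241, 720, 0]) cylinder(h = 378, r = 15);
translate([515, 720, 0]) cylinder(h = 378, r = 15);


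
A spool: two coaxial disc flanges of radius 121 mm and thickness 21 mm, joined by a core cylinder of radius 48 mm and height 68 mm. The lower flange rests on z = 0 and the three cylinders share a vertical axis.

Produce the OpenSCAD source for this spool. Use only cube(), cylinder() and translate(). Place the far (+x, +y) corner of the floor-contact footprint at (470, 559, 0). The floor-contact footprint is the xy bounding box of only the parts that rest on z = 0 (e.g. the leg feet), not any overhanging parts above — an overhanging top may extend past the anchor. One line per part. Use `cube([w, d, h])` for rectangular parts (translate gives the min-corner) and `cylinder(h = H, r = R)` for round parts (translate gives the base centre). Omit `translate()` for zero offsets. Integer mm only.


translate([349, 438, 0]) cylinder(h = 21, r = 121);
translate([349, 438, 21]) cylinder(h = 68, r = 48);
translate([349, 438, 89]) cylinder(h = 21, r = 121);


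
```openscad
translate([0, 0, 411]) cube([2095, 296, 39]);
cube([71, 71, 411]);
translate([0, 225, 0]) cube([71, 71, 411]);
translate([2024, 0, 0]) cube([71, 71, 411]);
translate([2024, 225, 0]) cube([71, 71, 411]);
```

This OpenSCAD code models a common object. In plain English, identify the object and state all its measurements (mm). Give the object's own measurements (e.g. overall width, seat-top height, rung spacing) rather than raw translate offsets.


A bench: a 2095×296 mm seat slab, 39 mm thick, top at z = 450 mm, on four 71×71 mm square legs flush with the seat corners and standing on z = 0.


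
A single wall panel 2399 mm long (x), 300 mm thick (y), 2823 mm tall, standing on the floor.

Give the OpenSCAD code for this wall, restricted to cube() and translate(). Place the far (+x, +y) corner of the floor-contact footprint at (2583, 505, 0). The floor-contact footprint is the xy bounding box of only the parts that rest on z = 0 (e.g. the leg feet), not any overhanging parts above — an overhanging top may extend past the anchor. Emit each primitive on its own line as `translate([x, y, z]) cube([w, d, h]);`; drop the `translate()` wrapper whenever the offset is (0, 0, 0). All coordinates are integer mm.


translate([184, 205, 0]) cube([2399, 300, 2823]);


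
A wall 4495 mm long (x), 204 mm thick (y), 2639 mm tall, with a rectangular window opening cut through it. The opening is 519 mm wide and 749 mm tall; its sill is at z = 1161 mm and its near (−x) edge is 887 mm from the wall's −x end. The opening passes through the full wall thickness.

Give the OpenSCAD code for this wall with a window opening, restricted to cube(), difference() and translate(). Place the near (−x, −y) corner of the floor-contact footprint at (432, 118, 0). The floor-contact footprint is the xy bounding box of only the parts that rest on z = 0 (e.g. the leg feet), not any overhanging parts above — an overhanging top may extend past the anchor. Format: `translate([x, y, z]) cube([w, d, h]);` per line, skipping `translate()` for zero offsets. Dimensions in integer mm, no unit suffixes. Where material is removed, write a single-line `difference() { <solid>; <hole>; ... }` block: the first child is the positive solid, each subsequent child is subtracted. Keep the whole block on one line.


difference() { translate([432, 118, 0]) cube([4495, 204, 2639]); translate([1319, 118, 1161]) cube([519, 204, 749]); }


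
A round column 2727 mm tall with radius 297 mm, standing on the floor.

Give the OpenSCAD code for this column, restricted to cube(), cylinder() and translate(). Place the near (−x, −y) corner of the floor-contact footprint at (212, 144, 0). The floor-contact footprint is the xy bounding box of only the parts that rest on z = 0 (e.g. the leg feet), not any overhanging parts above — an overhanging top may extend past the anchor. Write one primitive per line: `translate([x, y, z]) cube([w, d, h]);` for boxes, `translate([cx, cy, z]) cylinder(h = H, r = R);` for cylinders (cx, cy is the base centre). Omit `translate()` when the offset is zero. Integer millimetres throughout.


translate([509, 441, 0]) cylinder(h = 2727, r = 297);


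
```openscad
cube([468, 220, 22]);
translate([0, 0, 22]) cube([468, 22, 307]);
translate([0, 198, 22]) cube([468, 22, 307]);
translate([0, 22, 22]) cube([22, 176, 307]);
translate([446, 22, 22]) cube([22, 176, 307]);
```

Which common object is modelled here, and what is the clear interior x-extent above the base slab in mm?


An open box. The internal width is 424 mm.

A 468×220 base slab with four walls standing on it — an open box. The base is 468 mm wide and the walls are 22 mm thick, so the internal width is 468 − 2 × 22 = 424 mm.


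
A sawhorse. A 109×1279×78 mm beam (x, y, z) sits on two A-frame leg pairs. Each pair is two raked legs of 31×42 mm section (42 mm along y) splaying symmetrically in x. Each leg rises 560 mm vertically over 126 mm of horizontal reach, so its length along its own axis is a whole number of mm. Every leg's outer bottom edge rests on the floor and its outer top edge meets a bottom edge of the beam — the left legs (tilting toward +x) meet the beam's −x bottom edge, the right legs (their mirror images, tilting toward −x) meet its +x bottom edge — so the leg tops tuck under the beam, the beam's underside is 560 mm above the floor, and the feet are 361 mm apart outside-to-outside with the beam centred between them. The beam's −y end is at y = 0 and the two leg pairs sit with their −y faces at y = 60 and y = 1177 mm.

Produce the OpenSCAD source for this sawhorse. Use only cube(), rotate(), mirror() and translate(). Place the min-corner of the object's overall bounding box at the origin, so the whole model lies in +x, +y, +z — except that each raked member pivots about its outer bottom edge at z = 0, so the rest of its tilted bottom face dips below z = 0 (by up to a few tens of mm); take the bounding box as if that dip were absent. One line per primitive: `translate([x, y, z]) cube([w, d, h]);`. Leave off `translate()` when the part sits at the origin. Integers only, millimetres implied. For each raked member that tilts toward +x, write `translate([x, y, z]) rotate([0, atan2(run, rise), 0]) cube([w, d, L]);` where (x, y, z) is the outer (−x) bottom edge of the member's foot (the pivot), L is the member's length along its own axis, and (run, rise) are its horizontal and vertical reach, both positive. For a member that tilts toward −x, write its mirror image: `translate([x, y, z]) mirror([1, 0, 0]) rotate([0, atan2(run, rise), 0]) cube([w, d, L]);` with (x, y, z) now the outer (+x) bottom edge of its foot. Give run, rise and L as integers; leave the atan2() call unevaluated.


// leg length = √(126² + 560²) = 574
// right-leg outer foot x = 2·126 + 109 = 361
// beam min-corner = (126, 0, 560)
translate([126, 0, 560]) cube([109, 1279, 78]);
translate([0, 60, 0]) rotate([0, atan2(126, 560), 0]) cube([31, 42, 574]);
translate([361, 60, 0]) mirror([1, 0, 0]) rotate([0, atan2(126, 560), 0]) cube([31, 42, 574]);
translate([0, 1177, 0]) rotate([0, atan2(126, 560), 0]) cube([31, 42, 574]);
translate([361, 1177, 0]) mirror([1, 0, 0]) rotate([0, atan2(126, 560), 0]) cube([31, 42, 574]);


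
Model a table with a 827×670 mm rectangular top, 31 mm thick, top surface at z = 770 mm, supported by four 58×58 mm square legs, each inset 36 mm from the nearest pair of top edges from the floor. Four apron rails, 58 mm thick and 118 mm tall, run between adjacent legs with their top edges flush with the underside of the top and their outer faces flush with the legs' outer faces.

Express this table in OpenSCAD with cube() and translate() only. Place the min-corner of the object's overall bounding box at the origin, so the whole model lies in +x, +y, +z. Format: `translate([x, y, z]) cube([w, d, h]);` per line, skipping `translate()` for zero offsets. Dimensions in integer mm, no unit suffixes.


// leg_h = 770 - 31 = 739
// apron z = 739 - 118 = 621
translate([0, 0, 739]) cube([827, 670, 31]);
translate([36, 36, 0]) cube([58, 58, 739]);
translate([733, 36, 0]) cube([58, 58, 739]);
translate([36, 576, 0]) cube([58, 58, 739]);
translate([733, 576, 0]) cube([58, 58, 739]);
translate([94, 36, 621]) cube([639, 58, 118]);
translate([94, 576, 621]) cube([639, 58, 118]);
translate([36, 94, 621]) cube([58, 482, 118]);
translate([733, 94, 621]) cube([58, 482, 118]);


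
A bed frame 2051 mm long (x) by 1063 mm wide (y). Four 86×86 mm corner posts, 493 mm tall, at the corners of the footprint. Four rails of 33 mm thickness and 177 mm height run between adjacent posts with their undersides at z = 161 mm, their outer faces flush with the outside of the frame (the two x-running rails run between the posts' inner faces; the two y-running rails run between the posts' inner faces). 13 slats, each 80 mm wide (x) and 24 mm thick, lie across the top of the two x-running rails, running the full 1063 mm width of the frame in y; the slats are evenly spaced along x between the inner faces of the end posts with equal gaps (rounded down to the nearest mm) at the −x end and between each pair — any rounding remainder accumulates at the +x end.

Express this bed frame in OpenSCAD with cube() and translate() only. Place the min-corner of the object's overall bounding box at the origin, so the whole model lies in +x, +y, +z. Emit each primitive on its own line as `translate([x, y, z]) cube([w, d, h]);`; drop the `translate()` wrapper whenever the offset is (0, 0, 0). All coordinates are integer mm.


cube([86, 86, 493]);
translate([0, 977, 0]) cube([86, 86, 493]);
translate([1965, 0, 0]) cube([86, 86, 493]);
translate([1965, 977, 0]) cube([86, 86, 493]);
translate([86, 0, 161]) cube([1879, 33, 177]);
translate([86, 1030, 161]) cube([1879, 33, 177]);
translate([0, 86, 161]) cube([33, 891, 177]);
translate([2018, 86, 161]) cube([33, 891, 177]);
translate([145, 0, 338]) cube([80, 1063, 24]);
translate([284, 0, 338]) cube([80, 1063, 24]);
translate([423, 0, 338]) cube([80, 1063, 24]);
translate([562, 0, 338]) cube([80, 1063, 24]);
translate([701, 0, 338]) cube([80, 1063, 24]);
translate([840, 0, 338]) cube([80, 1063, 24]);
translate([979, 0, 338]) cube([80, 1063, 24]);
translate([1118, 0, 338]) cube([80, 1063, 24]);
translate([1257, 0, 338]) cube([80, 1063, 24]);
translate([1396, 0, 338]) cube([80, 1063, 24]);
translate([1535, 0, 338]) cube([80, 1063, 24]);
translate([1674, 0, 338]) cube([80, 1063, 24]);
translate([1813, 0, 338]) cube([80, 1063, 24]);


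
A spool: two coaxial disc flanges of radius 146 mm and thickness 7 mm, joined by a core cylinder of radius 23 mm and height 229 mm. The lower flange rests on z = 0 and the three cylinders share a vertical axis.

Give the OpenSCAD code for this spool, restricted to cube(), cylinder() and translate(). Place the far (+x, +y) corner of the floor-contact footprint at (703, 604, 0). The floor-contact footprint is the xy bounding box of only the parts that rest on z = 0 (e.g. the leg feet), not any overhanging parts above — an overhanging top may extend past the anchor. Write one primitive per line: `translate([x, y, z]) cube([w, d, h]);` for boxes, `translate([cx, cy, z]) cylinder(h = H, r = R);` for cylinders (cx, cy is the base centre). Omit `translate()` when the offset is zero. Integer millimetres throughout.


translate([557, 458, 0]) cylinder(h = 7, r = 146);
translate([557, 458, 7]) cylinder(h = 229, r = 23);
translate([557, 458, 236]) cylinder(h = 7, r = 146);


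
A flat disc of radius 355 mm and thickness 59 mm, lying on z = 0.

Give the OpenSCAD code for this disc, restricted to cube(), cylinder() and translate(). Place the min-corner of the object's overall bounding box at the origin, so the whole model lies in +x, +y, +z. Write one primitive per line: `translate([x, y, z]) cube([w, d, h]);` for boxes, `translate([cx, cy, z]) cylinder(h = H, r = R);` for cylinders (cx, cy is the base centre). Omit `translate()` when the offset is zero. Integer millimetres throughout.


translate([355, 355, 0]) cylinder(h = 59, r = 355);


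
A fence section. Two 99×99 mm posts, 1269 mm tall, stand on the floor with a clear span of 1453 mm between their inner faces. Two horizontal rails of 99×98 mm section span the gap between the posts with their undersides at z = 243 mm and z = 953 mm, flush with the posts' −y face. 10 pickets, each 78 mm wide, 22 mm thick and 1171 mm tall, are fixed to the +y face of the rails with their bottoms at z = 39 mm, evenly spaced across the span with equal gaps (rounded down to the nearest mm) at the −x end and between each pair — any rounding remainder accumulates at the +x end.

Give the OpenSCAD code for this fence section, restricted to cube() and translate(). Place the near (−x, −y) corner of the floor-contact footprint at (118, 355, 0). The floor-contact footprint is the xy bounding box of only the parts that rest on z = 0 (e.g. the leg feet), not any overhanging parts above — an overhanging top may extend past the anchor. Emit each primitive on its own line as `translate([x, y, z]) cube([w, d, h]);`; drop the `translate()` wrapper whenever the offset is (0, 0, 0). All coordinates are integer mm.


translate([118, 355, 0]) cube([99, 99, 1269]);
translate([1670, 355, 0]) cube([99, 99, 1269]);
translate([217, 355, 243]) cube([1453, 99, 98]);
translate([217, 355, 953]) cube([1453, 99, 98]);
translate([278, 454, 39]) cube([78, 22, 1171]);
translate([417, 454, 39]) cube([78, 22, 1171]);
translate([556, 454, 39]) cube([78, 22, 1171]);
translate([695, 454, 39]) cube([78, 22, 1171]);
translate([834, 454, 39]) cube([78, 22, 1171]);
translate([973, 454, 39]) cube([78, 22, 1171]);
translate([1112, 454, 39]) cube([78, 22, 1171]);
translate([1251, 454, 39]) cube([78, 22, 1171]);
translate([1390, 454, 39]) cube([78, 22, 1171]);
translate([1529, 454, 39]) cube([78, 22, 1171]);


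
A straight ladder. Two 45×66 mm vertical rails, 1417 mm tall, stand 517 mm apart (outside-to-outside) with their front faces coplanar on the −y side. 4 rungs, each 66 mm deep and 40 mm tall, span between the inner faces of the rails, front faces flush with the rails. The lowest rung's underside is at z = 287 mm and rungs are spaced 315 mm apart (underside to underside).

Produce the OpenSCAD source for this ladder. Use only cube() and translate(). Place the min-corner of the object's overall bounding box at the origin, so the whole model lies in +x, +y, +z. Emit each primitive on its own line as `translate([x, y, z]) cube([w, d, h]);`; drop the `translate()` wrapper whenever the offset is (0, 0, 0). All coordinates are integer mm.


cube([45, 66, 1417]);
translate([472, 0, 0]) cube([45, 66, 1417]);
translate([45, 0, 287]) cube([427, 66, 40]);
translate([45, 0, 602]) cube([427, 66, 40]);
translate([45, 0, 917]) cube([427, 66, 40]);
translate([45, 0, 1232]) cube([427, 66, 40]);


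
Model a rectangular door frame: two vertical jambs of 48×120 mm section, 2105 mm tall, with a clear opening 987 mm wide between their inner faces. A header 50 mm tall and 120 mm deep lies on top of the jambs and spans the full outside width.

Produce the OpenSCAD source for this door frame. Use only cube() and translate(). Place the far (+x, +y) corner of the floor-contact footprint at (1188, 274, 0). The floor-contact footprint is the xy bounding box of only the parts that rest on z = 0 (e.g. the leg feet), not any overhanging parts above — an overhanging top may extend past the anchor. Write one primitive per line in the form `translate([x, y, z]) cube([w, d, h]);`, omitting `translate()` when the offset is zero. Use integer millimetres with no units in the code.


translate([105, 154, 0]) cube([48, 120, 2105]);
translate([1140, 154, 0]) cube([48, 120, 2105]);
translate([105, 154, 2105]) cube([1083, 120, 50]);


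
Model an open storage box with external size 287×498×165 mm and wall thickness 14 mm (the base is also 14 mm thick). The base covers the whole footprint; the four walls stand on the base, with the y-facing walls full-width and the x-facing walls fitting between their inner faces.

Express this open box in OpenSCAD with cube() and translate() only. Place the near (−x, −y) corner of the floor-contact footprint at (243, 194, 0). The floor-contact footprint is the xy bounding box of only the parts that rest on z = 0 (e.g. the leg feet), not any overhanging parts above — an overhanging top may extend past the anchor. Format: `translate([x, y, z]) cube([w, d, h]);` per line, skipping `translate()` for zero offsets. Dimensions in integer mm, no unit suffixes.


translate([243, 194, 0]) cube([287, 498, 14]);
translate([243, 194, 14]) cube([287, 14, 151]);
translate([243, 678, 14]) cube([287, 14, 151]);
translate([243, 208, 14]) cube([14, 470, 151]);
translate([516, 208, 14]) cube([14, 470, 151]);


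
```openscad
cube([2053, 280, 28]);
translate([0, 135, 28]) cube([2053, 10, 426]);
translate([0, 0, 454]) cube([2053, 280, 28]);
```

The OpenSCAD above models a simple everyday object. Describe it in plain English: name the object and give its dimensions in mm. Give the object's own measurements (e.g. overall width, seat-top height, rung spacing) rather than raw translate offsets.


An I-beam lying along x, 2053 mm long. Overall section height 482 mm. Two flanges 280 mm wide (y) and 28 mm thick, one on the floor and one at the top; a web 10 mm thick runs between them, centred on the flange width.


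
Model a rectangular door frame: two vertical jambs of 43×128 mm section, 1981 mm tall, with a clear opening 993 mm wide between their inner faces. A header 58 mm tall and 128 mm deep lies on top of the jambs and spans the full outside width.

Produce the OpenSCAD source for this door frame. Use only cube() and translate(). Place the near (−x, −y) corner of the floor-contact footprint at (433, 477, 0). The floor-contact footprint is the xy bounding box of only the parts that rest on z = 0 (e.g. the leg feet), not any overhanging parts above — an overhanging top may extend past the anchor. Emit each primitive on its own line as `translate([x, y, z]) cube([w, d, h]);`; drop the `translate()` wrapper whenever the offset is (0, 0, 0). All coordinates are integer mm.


translate([433, 477, 0]) cube([43, 128, 1981]);
translate([1469, 477, 0]) cube([43, 128, 1981]);
translate([433, 477, 1981]) cube([1079, 128, 58]);


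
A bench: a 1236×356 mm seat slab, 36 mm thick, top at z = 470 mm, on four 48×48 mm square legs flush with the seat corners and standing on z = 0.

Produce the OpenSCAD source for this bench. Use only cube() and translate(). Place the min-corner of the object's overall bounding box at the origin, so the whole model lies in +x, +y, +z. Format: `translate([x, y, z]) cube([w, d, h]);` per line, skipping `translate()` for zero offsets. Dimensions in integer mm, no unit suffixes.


translate([0, 0, 434]) cube([1236, 356, 36]);
cube([48, 48, 434]);
translate([0, 308, 0]) cube([48, 48, 434]);
translate([1188, 0, 0]) cube([48, 48, 434]);
translate([1188, 308, 0]) cube([48, 48, 434]);


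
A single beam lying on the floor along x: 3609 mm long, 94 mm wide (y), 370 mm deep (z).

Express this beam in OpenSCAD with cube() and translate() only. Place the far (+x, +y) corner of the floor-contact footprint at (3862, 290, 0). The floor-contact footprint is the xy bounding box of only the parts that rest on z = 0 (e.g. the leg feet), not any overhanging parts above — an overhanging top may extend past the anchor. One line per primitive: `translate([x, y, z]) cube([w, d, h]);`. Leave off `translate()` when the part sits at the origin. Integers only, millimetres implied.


translate([253, 196, 0]) cube([3609, 94, 370]);


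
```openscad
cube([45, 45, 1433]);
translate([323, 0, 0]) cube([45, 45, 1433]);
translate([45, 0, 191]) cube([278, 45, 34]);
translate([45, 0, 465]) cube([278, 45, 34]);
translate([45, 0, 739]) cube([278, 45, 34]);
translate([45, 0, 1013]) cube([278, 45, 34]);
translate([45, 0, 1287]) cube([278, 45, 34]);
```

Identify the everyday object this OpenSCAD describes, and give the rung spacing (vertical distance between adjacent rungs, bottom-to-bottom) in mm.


A ladder. The rung spacing is 274 mm.

Two tall 45×45 posts with 5 short bars between them — a ladder. Adjacent rungs sit at z = 191 and z = 465, so the spacing is 465 − 191 = 274 mm.


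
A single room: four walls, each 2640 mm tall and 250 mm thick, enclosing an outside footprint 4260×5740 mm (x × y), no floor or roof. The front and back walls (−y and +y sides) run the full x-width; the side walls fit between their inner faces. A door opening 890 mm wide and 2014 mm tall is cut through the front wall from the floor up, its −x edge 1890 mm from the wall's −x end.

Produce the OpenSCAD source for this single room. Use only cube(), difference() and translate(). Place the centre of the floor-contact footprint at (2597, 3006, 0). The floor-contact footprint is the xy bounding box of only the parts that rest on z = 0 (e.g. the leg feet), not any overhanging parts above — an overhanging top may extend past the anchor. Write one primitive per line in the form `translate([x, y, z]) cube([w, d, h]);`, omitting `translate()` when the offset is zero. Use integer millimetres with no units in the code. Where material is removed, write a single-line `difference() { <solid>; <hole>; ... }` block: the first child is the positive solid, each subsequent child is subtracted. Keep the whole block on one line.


difference() { translate([467, 136, 0]) cube([4260, 250, 2640]); translate([2357, 136, 0]) cube([890, 250, 2014]); }
translate([467, 5626, 0]) cube([4260, 250, 2640]);
translate([467, 386, 0]) cube([250, 5240, 2640]);
translate([4477, 386, 0]) cube([250, 5240, 2640]);


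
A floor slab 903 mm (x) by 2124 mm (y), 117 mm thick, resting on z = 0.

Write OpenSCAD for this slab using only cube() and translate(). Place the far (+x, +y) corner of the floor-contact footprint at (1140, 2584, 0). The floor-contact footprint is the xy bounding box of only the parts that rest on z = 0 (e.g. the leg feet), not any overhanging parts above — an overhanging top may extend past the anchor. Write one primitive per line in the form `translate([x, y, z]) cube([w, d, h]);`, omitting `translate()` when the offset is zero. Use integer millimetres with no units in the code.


translate([237, 460, 0]) cube([903, 2124, 117]);


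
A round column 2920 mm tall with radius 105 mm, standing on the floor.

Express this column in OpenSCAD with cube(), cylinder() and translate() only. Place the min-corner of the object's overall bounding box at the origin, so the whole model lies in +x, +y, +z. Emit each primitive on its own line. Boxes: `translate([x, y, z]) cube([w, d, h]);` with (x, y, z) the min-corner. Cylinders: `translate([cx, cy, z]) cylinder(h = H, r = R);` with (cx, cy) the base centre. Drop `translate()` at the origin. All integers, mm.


translate([105, 105, 0]) cylinder(h = 2920, r = 105);


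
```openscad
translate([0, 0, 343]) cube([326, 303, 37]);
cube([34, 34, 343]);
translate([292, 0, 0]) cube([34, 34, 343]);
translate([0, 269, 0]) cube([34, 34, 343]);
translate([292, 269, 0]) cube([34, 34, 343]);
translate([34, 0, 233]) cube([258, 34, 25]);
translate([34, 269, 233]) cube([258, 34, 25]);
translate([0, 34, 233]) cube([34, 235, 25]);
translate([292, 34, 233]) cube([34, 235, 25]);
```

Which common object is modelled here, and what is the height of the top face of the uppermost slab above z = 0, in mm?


A stool. The seat height is 380 mm.

A 326×303×37 slab at z = 343 on four corner posts — a stool. The seat top is 343 + 37 = 380 mm.


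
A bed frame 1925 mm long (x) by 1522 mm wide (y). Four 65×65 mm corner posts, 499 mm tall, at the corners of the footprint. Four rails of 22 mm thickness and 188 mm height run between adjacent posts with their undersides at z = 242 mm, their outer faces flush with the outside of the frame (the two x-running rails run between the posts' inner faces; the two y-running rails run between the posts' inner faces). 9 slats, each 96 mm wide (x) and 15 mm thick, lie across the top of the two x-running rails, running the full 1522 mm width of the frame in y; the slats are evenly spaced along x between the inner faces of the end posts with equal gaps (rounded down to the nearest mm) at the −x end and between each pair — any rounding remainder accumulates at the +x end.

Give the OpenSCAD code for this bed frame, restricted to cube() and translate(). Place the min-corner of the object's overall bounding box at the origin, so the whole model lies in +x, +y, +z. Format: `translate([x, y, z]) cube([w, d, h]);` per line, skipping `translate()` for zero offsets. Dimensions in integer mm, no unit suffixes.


cube([65, 65, 499]);
translate([0, 1457, 0]) cube([65, 65, 499]);
translate([1860, 0, 0]) cube([65, 65, 499]);
translate([1860, 1457, 0]) cube([65, 65, 499]);
translate([65, 0, 242]) cube([1795, 22, 188]);
translate([65, 1500, 242]) cube([1795, 22, 188]);
translate([0, 65, 242]) cube([22, 1392, 188]);
translate([1903, 65, 242]) cube([22, 1392, 188]);
translate([158, 0, 430]) cube([96, 1522, 15]);
translate([347, 0, 430]) cube([96, 1522, 15]);
translate([536, 0, 430]) cube([96, 1522, 15]);
translate([725, 0, 430]) cube([96, 1522, 15]);
translate([914, 0, 430]) cube([96, 1522, 15]);
translate([1103, 0, 430]) cube([96, 1522, 15]);
translate([1292, 0, 430]) cube([96, 1522, 15]);
translate([1481, 0, 430]) cube([96, 1522, 15]);
translate([1670, 0, 430]) cube([96, 1522, 15]);


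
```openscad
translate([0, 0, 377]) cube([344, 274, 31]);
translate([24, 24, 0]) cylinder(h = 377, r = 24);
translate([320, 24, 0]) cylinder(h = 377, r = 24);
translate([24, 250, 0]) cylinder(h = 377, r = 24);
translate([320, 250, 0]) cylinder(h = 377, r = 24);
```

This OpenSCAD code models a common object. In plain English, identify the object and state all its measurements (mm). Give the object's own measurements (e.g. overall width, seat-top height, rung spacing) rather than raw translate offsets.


A four-legged stool. The seat is a 344×274×31 mm slab whose top surface is at z = 408 mm; four round legs, each 48 mm in diameter, run from the floor (z = 0) to the underside of the seat, each leg's axis is inset half a diameter from the nearest pair of seat edges (so the leg's bounding box is flush with the corner).


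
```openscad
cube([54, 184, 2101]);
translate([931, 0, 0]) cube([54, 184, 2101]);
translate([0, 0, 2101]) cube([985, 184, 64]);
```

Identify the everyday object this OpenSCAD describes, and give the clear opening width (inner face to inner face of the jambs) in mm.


A door frame. The clear opening width is 877 mm.

Two 2101 mm tall posts with a header on top — a door frame. The left jamb is 54 mm wide at x = 0; the right jamb starts at x = 931. The clear opening is 931 − 54 = 877 mm.


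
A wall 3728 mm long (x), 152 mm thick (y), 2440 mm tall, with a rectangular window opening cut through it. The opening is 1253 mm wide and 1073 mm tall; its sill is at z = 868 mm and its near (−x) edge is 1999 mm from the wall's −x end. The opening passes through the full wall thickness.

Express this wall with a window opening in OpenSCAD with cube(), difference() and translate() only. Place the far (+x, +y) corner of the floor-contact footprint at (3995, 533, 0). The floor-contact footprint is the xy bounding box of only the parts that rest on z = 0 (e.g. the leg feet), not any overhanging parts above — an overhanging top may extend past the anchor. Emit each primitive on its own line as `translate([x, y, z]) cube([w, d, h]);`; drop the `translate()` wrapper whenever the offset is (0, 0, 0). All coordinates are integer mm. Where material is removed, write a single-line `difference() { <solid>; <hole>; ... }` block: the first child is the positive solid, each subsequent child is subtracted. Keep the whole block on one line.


difference() { translate([267, 381, 0]) cube([3728, 152, 2440]); translate([2266, 381, 868]) cube([1253, 152, 1073]); }


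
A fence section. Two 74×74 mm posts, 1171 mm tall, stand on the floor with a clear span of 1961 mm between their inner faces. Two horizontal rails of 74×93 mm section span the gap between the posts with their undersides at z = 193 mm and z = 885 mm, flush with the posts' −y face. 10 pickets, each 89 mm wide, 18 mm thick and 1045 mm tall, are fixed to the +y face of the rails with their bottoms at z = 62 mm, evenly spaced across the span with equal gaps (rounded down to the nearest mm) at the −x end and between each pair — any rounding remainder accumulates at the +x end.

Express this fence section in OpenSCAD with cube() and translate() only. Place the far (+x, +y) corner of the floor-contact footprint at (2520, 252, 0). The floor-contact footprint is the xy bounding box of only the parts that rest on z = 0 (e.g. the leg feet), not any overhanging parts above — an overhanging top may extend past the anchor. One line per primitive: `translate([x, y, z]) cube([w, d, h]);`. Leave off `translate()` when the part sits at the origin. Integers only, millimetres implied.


translate([411, 178, 0]) cube([74, 74, 1171]);
translate([2446, 178, 0]) cube([74, 74, 1171]);
translate([485, 178, 193]) cube([1961, 74, 93]);
translate([485, 178, 885]) cube([1961, 74, 93]);
translate([582, 252, 62]) cube([89, 18, 1045]);
translate([768, 252, 62]) cube([89, 18, 1045]);
translate([954, 252, 62]) cube([89, 18, 1045]);
translate([1140, 252, 62]) cube([89, 18, 1045]);
translate([1326, 252, 62]) cube([89, 18, 1045]);
translate([1512, 252, 62]) cube([89, 18, 1045]);
translate([1698, 252, 62]) cube([89, 18, 1045]);
translate([1884, 252, 62]) cube([89, 18, 1045]);
translate([2070, 252, 62]) cube([89, 18, 1045]);
translate([2256, 252, 62]) cube([89, 18, 1045]);
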